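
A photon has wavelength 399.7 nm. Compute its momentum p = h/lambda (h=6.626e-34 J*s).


p = h / lambda
= 6.626e-34 / (399.7e-9)
= 6.626e-34 / 3.9970e-07
= 1.6577e-27 kg*m/s

1.6577e-27


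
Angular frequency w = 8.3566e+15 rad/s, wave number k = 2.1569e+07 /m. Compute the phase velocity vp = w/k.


vp = w / k
= 8.3566e+15 / 2.1569e+07
= 3.8744e+08 m/s

3.8744e+08


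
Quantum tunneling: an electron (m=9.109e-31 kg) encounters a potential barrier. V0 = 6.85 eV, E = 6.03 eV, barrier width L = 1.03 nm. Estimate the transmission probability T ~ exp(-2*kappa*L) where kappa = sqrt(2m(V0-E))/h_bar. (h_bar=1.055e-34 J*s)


V0 - E = 0.82 eV = 1.3136e-19 J
kappa = sqrt(2 * m * (V0-E)) / h_bar
= sqrt(2 * 9.109e-31 * 1.3136e-19) / 1.055e-34
= 4.6370e+09 /m
2*kappa*L = 2 * 4.6370e+09 * 1.03e-9
= 9.5522
T = exp(-9.5522) = 7.104497e-05

7.104497e-05


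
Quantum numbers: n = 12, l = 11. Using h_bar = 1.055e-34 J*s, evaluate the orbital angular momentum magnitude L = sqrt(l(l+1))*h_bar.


L = sqrt(l*(l+1)) * h_bar
= sqrt(11 * 12) * 1.055e-34
= sqrt(132) * 1.055e-34
= 11.4891 * 1.055e-34
= 1.2121e-33 J*s

1.2121e-33


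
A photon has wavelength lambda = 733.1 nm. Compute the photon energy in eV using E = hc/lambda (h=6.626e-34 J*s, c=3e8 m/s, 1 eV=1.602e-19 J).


E = hc / lambda
= (6.626e-34)(3e8) / (733.1e-9)
= 1.9878e-25 / 7.3310e-07
= 2.7115e-19 J
Converting to eV: 2.7115e-19 / 1.602e-19
= 1.6926 eV

1.6926


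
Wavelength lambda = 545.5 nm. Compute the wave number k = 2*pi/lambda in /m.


k = 2 * pi / lambda
= 6.2832 / (545.5e-9)
= 6.2832 / 5.4550e-07
= 1.1518e+07 /m

1.1518e+07


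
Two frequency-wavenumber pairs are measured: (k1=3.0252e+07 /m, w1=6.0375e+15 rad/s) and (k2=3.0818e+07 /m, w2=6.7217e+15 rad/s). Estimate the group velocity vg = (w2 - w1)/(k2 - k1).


vg = (w2 - w1) / (k2 - k1)
= (6.7217e+15 - 6.0375e+15) / (3.0818e+07 - 3.0252e+07)
= 6.8420e+14 / 5.6600e+05
= 1.2088e+09 m/s

1.2088e+09


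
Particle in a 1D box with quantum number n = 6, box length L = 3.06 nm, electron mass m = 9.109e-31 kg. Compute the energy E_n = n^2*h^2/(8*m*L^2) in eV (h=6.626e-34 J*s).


E = n^2 * h^2 / (8 * m * L^2)
= 6^2 * (6.626e-34)^2 / (8 * 9.109e-31 * (3.06e-9)^2)
= 36 * 4.3904e-67 / (8 * 9.109e-31 * 9.3636e-18)
= 2.3163e-19 J
= 1.4459 eV

1.4459


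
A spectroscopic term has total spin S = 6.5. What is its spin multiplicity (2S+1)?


Spin multiplicity = 2S + 1
= 2 * 6.5 + 1
= 13.0 + 1
= 14

14


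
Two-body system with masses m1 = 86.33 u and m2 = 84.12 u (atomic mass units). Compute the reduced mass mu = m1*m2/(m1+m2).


mu = m1 * m2 / (m1 + m2)
= 86.33 * 84.12 / (86.33 + 84.12)
= 7262.0796 / 170.45
= 42.6053 u

42.6053


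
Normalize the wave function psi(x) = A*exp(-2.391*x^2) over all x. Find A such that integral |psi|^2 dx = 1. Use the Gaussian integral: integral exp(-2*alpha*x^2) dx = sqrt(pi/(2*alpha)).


integral |psi|^2 dx = A^2 * sqrt(pi/(2*alpha)) = 1
A^2 = sqrt(2*alpha/pi)
= sqrt(2 * 2.391 / pi)
= 1.233758
A = sqrt(1.233758)
= 1.1107

1.1107


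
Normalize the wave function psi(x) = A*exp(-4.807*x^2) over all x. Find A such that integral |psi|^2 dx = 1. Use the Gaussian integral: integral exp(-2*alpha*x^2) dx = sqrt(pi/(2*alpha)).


integral |psi|^2 dx = A^2 * sqrt(pi/(2*alpha)) = 1
A^2 = sqrt(2*alpha/pi)
= sqrt(2 * 4.807 / pi)
= 1.749352
A = sqrt(1.749352)
= 1.3226

1.3226


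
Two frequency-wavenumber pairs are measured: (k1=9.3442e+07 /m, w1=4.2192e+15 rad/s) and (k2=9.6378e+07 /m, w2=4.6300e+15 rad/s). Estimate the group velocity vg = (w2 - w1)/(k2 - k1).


vg = (w2 - w1) / (k2 - k1)
= (4.6300e+15 - 4.2192e+15) / (9.6378e+07 - 9.3442e+07)
= 4.1080e+14 / 2.9360e+06
= 1.3992e+08 m/s

1.3992e+08


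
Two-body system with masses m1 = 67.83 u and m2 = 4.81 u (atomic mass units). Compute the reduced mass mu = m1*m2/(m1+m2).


mu = m1 * m2 / (m1 + m2)
= 67.83 * 4.81 / (67.83 + 4.81)
= 326.2623 / 72.64
= 4.4915 u

4.4915


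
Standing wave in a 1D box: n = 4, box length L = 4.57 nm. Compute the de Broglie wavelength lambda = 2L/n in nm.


lambda = 2L / n
= 2 * 4.57 / 4
= 9.14 / 4
= 2.285 nm

2.285


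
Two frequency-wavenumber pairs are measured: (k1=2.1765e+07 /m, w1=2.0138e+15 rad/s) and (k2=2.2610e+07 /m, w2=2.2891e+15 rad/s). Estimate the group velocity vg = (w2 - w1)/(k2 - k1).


vg = (w2 - w1) / (k2 - k1)
= (2.2891e+15 - 2.0138e+15) / (2.2610e+07 - 2.1765e+07)
= 2.7530e+14 / 8.4500e+05
= 3.2580e+08 m/s

3.2580e+08


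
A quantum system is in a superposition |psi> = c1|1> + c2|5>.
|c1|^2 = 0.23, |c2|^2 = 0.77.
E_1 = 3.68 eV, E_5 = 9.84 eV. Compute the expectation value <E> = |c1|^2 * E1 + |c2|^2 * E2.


<E> = |c1|^2 * E1 + |c2|^2 * E2
= 0.23 * 3.68 + 0.77 * 9.84
= 0.8464 + 7.5768
= 8.4232 eV

8.4232


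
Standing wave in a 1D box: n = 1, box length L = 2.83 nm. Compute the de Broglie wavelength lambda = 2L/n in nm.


lambda = 2L / n
= 2 * 2.83 / 1
= 5.66 / 1
= 5.66 nm

5.66


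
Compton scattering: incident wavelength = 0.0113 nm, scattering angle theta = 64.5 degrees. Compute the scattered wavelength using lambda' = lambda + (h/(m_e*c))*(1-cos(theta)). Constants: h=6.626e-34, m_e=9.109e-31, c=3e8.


Compton wavelength: h/(m_e*c) = 2.4247e-12 m
d_lambda = 2.4247e-12 * (1 - cos(64.5 deg))
= 2.4247e-12 * 0.569489
= 1.3808e-12 m = 0.001381 nm
lambda' = 0.0113 + 0.001381
= 0.012681 nm

0.012681


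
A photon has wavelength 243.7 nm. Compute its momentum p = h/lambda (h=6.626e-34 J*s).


p = h / lambda
= 6.626e-34 / (243.7e-9)
= 6.626e-34 / 2.4370e-07
= 2.7189e-27 kg*m/s

2.7189e-27


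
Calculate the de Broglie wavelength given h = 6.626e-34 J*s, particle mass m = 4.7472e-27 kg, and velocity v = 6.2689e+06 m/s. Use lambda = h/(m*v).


lambda = h / (m * v)
= 6.626e-34 / (4.7472e-27 * 6.2689e+06)
= 6.626e-34 / 2.9760e-20
= 2.2265e-14 m

2.2265e-14


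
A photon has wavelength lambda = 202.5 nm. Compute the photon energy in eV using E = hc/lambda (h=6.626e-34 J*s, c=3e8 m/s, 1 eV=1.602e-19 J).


E = hc / lambda
= (6.626e-34)(3e8) / (202.5e-9)
= 1.9878e-25 / 2.0250e-07
= 9.8163e-19 J
Converting to eV: 9.8163e-19 / 1.602e-19
= 6.1275 eV

6.1275


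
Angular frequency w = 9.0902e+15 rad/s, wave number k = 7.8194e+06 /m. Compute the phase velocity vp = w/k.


vp = w / k
= 9.0902e+15 / 7.8194e+06
= 1.1625e+09 m/s

1.1625e+09


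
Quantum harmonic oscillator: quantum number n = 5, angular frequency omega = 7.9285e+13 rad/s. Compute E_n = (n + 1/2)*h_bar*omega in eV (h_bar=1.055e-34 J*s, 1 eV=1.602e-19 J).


E = (n + 1/2) * h_bar * omega
= (5 + 0.5) * 1.055e-34 * 7.9285e+13
= 5.5 * 8.3646e-21
= 4.6005e-20 J
= 0.2872 eV

0.2872


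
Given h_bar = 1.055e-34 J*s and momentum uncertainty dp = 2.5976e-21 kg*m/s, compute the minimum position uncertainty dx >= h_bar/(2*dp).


dx = h_bar / (2 * dp)
= 1.055e-34 / (2 * 2.5976e-21)
= 1.055e-34 / 5.1952e-21
= 2.0307e-14 m

2.0307e-14


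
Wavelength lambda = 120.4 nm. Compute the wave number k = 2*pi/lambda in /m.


k = 2 * pi / lambda
= 6.2832 / (120.4e-9)
= 6.2832 / 1.2040e-07
= 5.2186e+07 /m

5.2186e+07


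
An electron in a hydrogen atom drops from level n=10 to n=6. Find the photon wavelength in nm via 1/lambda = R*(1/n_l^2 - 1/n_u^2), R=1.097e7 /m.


1/lambda = R * (1/n_l^2 - 1/n_u^2)
= 1.097e7 * (1/6^2 - 1/10^2)
= 1.097e7 * (0.027778 - 0.01)
= 1.097e7 * 0.017778
= 1.9502e+05 /m
lambda = 1 / 1.9502e+05 = 5127.6208 nm

5127.6208


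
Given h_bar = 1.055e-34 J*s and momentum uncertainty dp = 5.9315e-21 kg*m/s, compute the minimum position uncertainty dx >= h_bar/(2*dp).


dx = h_bar / (2 * dp)
= 1.055e-34 / (2 * 5.9315e-21)
= 1.055e-34 / 1.1863e-20
= 8.8932e-15 m

8.8932e-15


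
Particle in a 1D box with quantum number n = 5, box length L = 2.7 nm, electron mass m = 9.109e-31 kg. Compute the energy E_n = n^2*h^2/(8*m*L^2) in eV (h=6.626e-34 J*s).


E = n^2 * h^2 / (8 * m * L^2)
= 5^2 * (6.626e-34)^2 / (8 * 9.109e-31 * (2.7e-9)^2)
= 25 * 4.3904e-67 / (8 * 9.109e-31 * 7.2900e-18)
= 2.0661e-19 J
= 1.2897 eV

1.2897


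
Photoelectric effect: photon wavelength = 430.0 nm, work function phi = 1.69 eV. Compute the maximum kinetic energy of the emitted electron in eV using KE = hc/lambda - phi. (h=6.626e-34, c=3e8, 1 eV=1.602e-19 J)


E_photon = hc / lambda
= (6.626e-34)(3e8) / (430.0e-9)
= 4.6228e-19 J
= 2.8856 eV
KE = E_photon - phi
= 2.8856 - 1.69
= 1.1956 eV

1.1956


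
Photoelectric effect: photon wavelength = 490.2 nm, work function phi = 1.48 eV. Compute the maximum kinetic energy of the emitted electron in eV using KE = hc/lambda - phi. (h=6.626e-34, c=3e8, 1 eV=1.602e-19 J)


E_photon = hc / lambda
= (6.626e-34)(3e8) / (490.2e-9)
= 4.0551e-19 J
= 2.5313 eV
KE = E_photon - phi
= 2.5313 - 1.48
= 1.0513 eV

1.0513


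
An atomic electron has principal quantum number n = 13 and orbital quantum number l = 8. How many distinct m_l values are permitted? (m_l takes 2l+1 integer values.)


m_l ranges from -l to +l in integer steps
So m_l goes from -8 to +8
Count = 2l + 1 = 2*8 + 1
= 17

17


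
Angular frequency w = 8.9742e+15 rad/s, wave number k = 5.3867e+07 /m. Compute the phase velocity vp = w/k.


vp = w / k
= 8.9742e+15 / 5.3867e+07
= 1.6660e+08 m/s

1.6660e+08


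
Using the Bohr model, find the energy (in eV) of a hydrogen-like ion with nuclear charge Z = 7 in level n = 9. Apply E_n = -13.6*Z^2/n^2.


E_n = -13.6 * Z^2 / n^2
= -13.6 * 7^2 / 9^2
= -13.6 * 49 / 81
= -8.2272 eV

-8.2272


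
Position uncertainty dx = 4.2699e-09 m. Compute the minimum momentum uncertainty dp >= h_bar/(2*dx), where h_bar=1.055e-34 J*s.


dp = h_bar / (2 * dx)
= 1.055e-34 / (2 * 4.2699e-09)
= 1.055e-34 / 8.5398e-09
= 1.2354e-26 kg*m/s

1.2354e-26


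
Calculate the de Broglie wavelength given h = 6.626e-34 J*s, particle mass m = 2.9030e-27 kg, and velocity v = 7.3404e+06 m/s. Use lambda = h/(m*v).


lambda = h / (m * v)
= 6.626e-34 / (2.9030e-27 * 7.3404e+06)
= 6.626e-34 / 2.1309e-20
= 3.1095e-14 m

3.1095e-14


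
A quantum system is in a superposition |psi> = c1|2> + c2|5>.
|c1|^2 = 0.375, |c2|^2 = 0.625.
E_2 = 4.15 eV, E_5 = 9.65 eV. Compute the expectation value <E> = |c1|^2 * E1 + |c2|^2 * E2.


<E> = |c1|^2 * E1 + |c2|^2 * E2
= 0.375 * 4.15 + 0.625 * 9.65
= 1.5563 + 6.0312
= 7.5875 eV

7.5875


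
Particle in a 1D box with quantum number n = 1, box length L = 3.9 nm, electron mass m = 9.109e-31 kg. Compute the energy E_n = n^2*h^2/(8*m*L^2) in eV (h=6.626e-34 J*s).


E = n^2 * h^2 / (8 * m * L^2)
= 1^2 * (6.626e-34)^2 / (8 * 9.109e-31 * (3.9e-9)^2)
= 1 * 4.3904e-67 / (8 * 9.109e-31 * 1.5210e-17)
= 3.9611e-21 J
= 0.0247 eV

0.0247


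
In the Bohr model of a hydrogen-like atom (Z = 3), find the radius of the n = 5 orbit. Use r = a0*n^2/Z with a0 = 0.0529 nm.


r = a0 * n^2 / Z
= 0.0529 * 5^2 / 3
= 0.0529 * 25 / 3
= 0.4408 nm

0.4408


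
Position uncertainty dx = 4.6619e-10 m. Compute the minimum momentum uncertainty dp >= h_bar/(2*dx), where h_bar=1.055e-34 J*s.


dp = h_bar / (2 * dx)
= 1.055e-34 / (2 * 4.6619e-10)
= 1.055e-34 / 9.3238e-10
= 1.1315e-25 kg*m/s

1.1315e-25


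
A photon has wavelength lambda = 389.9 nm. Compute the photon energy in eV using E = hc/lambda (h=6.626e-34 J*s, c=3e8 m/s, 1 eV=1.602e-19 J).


E = hc / lambda
= (6.626e-34)(3e8) / (389.9e-9)
= 1.9878e-25 / 3.8990e-07
= 5.0982e-19 J
Converting to eV: 5.0982e-19 / 1.602e-19
= 3.1824 eV

3.1824


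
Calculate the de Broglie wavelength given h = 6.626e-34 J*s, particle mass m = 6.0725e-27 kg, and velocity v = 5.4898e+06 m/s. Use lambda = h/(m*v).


lambda = h / (m * v)
= 6.626e-34 / (6.0725e-27 * 5.4898e+06)
= 6.626e-34 / 3.3337e-20
= 1.9876e-14 m

1.9876e-14


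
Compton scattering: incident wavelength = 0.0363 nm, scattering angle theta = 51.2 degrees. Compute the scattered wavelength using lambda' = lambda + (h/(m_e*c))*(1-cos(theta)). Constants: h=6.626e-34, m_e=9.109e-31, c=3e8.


Compton wavelength: h/(m_e*c) = 2.4247e-12 m
d_lambda = 2.4247e-12 * (1 - cos(51.2 deg))
= 2.4247e-12 * 0.373396
= 9.0538e-13 m = 0.000905 nm
lambda' = 0.0363 + 0.000905
= 0.037205 nm

0.037205


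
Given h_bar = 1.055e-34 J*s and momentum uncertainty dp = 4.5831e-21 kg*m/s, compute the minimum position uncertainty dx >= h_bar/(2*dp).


dx = h_bar / (2 * dp)
= 1.055e-34 / (2 * 4.5831e-21)
= 1.055e-34 / 9.1662e-21
= 1.1510e-14 m

1.1510e-14


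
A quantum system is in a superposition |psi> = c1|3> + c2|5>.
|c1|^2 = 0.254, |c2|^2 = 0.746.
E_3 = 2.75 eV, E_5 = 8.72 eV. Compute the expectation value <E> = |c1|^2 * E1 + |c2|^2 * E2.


<E> = |c1|^2 * E1 + |c2|^2 * E2
= 0.254 * 2.75 + 0.746 * 8.72
= 0.6985 + 6.5051
= 7.2036 eV

7.2036


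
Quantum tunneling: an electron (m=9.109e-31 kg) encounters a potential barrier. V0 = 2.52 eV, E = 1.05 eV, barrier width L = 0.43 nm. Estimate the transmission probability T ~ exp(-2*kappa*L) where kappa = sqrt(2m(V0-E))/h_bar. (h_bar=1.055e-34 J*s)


V0 - E = 1.47 eV = 2.3549e-19 J
kappa = sqrt(2 * m * (V0-E)) / h_bar
= sqrt(2 * 9.109e-31 * 2.3549e-19) / 1.055e-34
= 6.2085e+09 /m
2*kappa*L = 2 * 6.2085e+09 * 0.43e-9
= 5.3393
T = exp(-5.3393) = 4.799115e-03

4.799115e-03


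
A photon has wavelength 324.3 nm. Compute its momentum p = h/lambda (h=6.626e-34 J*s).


p = h / lambda
= 6.626e-34 / (324.3e-9)
= 6.626e-34 / 3.2430e-07
= 2.0432e-27 kg*m/s

2.0432e-27


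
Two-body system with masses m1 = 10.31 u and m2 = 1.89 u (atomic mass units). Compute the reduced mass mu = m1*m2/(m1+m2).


mu = m1 * m2 / (m1 + m2)
= 10.31 * 1.89 / (10.31 + 1.89)
= 19.4859 / 12.2
= 1.5972 u

1.5972


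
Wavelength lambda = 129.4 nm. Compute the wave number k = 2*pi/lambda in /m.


k = 2 * pi / lambda
= 6.2832 / (129.4e-9)
= 6.2832 / 1.2940e-07
= 4.8556e+07 /m

4.8556e+07


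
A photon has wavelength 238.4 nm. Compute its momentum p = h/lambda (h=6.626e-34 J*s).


p = h / lambda
= 6.626e-34 / (238.4e-9)
= 6.626e-34 / 2.3840e-07
= 2.7794e-27 kg*m/s

2.7794e-27


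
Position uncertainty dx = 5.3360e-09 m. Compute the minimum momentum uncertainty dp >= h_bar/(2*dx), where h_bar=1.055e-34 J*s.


dp = h_bar / (2 * dx)
= 1.055e-34 / (2 * 5.3360e-09)
= 1.055e-34 / 1.0672e-08
= 9.8857e-27 kg*m/s

9.8857e-27


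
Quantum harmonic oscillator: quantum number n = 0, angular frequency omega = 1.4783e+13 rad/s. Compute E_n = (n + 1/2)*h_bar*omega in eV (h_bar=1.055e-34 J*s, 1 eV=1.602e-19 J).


E = (n + 1/2) * h_bar * omega
= (0 + 0.5) * 1.055e-34 * 1.4783e+13
= 0.5 * 1.5596e-21
= 7.7980e-22 J
= 0.0049 eV

0.0049


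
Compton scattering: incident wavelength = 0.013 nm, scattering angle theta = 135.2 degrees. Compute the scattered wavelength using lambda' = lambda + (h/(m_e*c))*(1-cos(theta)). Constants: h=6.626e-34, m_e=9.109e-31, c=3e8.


Compton wavelength: h/(m_e*c) = 2.4247e-12 m
d_lambda = 2.4247e-12 * (1 - cos(135.2 deg))
= 2.4247e-12 * 1.709571
= 4.1452e-12 m = 0.004145 nm
lambda' = 0.013 + 0.004145
= 0.017145 nm

0.017145


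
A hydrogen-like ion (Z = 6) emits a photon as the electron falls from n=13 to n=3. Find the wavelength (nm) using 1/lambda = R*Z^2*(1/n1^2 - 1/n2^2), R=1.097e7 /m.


1/lambda = R * Z^2 * (1/n1^2 - 1/n2^2)
= 1.097e7 * 6^2 * (1/3^2 - 1/13^2)
= 1.097e7 * 36 * (0.111111 - 0.005917)
= 4.1543e+07 /m
lambda = 1 / 4.1543e+07
= 24.0713 nm

24.0713


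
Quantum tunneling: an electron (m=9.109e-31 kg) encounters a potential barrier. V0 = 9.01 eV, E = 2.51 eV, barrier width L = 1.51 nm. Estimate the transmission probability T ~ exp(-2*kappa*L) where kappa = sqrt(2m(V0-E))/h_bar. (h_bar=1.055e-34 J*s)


V0 - E = 6.5 eV = 1.0413e-18 J
kappa = sqrt(2 * m * (V0-E)) / h_bar
= sqrt(2 * 9.109e-31 * 1.0413e-18) / 1.055e-34
= 1.3055e+10 /m
2*kappa*L = 2 * 1.3055e+10 * 1.51e-9
= 39.4269
T = exp(-39.4269) = 7.535457e-18

7.535457e-18


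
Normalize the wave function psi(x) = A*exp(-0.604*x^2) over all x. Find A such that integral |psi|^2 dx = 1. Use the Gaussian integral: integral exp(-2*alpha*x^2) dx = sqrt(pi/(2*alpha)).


integral |psi|^2 dx = A^2 * sqrt(pi/(2*alpha)) = 1
A^2 = sqrt(2*alpha/pi)
= sqrt(2 * 0.604 / pi)
= 0.620095
A = sqrt(0.620095)
= 0.7875

0.7875


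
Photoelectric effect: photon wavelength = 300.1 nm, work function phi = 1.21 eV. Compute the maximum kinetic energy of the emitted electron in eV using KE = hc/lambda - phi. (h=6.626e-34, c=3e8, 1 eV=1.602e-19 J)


E_photon = hc / lambda
= (6.626e-34)(3e8) / (300.1e-9)
= 6.6238e-19 J
= 4.1347 eV
KE = E_photon - phi
= 4.1347 - 1.21
= 2.9247 eV

2.9247


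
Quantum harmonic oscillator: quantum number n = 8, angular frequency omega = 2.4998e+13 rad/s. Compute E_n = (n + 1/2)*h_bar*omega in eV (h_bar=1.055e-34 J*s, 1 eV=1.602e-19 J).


E = (n + 1/2) * h_bar * omega
= (8 + 0.5) * 1.055e-34 * 2.4998e+13
= 8.5 * 2.6373e-21
= 2.2417e-20 J
= 0.1399 eV

0.1399


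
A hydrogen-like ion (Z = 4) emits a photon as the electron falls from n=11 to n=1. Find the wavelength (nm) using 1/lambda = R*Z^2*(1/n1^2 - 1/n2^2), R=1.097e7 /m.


1/lambda = R * Z^2 * (1/n1^2 - 1/n2^2)
= 1.097e7 * 4^2 * (1/1^2 - 1/11^2)
= 1.097e7 * 16 * (1.0 - 0.008264)
= 1.7407e+08 /m
lambda = 1 / 1.7407e+08
= 5.7448 nm

5.7448


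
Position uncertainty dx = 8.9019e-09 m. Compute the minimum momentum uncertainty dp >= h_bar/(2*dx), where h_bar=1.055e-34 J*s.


dp = h_bar / (2 * dx)
= 1.055e-34 / (2 * 8.9019e-09)
= 1.055e-34 / 1.7804e-08
= 5.9257e-27 kg*m/s

5.9257e-27


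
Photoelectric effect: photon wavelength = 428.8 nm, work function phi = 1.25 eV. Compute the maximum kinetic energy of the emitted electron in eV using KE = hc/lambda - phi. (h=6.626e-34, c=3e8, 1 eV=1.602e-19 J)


E_photon = hc / lambda
= (6.626e-34)(3e8) / (428.8e-9)
= 4.6357e-19 J
= 2.8937 eV
KE = E_photon - phi
= 2.8937 - 1.25
= 1.6437 eV

1.6437


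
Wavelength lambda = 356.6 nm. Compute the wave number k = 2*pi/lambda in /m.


k = 2 * pi / lambda
= 6.2832 / (356.6e-9)
= 6.2832 / 3.5660e-07
= 1.7620e+07 /m

1.7620e+07


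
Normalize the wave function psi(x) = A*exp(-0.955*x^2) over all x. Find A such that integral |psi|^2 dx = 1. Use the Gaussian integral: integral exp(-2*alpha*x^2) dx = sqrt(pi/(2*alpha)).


integral |psi|^2 dx = A^2 * sqrt(pi/(2*alpha)) = 1
A^2 = sqrt(2*alpha/pi)
= sqrt(2 * 0.955 / pi)
= 0.779726
A = sqrt(0.779726)
= 0.883

0.883


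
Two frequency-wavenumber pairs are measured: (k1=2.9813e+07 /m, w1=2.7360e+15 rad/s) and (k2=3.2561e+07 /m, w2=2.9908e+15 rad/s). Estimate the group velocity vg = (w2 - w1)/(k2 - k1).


vg = (w2 - w1) / (k2 - k1)
= (2.9908e+15 - 2.7360e+15) / (3.2561e+07 - 2.9813e+07)
= 2.5480e+14 / 2.7480e+06
= 9.2722e+07 m/s

9.2722e+07


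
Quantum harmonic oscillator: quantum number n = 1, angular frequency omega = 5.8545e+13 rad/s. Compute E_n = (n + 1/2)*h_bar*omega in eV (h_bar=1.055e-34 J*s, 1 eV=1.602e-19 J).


E = (n + 1/2) * h_bar * omega
= (1 + 0.5) * 1.055e-34 * 5.8545e+13
= 1.5 * 6.1765e-21
= 9.2647e-21 J
= 0.0578 eV

0.0578


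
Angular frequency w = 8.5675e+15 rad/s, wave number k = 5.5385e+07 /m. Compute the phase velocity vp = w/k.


vp = w / k
= 8.5675e+15 / 5.5385e+07
= 1.5469e+08 m/s

1.5469e+08


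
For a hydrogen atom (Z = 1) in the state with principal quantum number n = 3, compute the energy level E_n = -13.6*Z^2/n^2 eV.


E_n = -13.6 * Z^2 / n^2
= -13.6 * 1^2 / 3^2
= -13.6 * 1 / 9
= -1.5111 eV

-1.5111


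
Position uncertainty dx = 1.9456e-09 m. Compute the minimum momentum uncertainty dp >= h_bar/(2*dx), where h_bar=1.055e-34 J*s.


dp = h_bar / (2 * dx)
= 1.055e-34 / (2 * 1.9456e-09)
= 1.055e-34 / 3.8912e-09
= 2.7112e-26 kg*m/s

2.7112e-26


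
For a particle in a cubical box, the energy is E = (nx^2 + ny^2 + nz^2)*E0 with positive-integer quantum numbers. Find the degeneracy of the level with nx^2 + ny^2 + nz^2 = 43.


Enumerate all (nx, ny, nz) with nx^2 + ny^2 + nz^2 = 43:
(3,3,5)
(3,5,3)
(5,3,3)
Total degeneracy = 3

3


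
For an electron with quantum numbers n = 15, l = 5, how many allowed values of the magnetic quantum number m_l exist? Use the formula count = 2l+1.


m_l ranges from -l to +l in integer steps
So m_l goes from -5 to +5
Count = 2l + 1 = 2*5 + 1
= 11

11


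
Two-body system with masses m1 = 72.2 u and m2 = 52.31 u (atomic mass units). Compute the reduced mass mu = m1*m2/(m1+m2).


mu = m1 * m2 / (m1 + m2)
= 72.2 * 52.31 / (72.2 + 52.31)
= 3776.782 / 124.51
= 30.3332 u

30.3332


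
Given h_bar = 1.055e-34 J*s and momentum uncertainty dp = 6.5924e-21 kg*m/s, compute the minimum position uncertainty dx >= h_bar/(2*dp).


dx = h_bar / (2 * dp)
= 1.055e-34 / (2 * 6.5924e-21)
= 1.055e-34 / 1.3185e-20
= 8.0016e-15 m

8.0016e-15


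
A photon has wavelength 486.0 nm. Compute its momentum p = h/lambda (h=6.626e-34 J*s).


p = h / lambda
= 6.626e-34 / (486.0e-9)
= 6.626e-34 / 4.8600e-07
= 1.3634e-27 kg*m/s

1.3634e-27


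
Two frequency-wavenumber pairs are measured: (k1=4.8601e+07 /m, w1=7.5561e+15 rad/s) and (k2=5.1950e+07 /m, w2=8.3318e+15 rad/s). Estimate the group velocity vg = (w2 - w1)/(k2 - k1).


vg = (w2 - w1) / (k2 - k1)
= (8.3318e+15 - 7.5561e+15) / (5.1950e+07 - 4.8601e+07)
= 7.7570e+14 / 3.3490e+06
= 2.3162e+08 m/s

2.3162e+08


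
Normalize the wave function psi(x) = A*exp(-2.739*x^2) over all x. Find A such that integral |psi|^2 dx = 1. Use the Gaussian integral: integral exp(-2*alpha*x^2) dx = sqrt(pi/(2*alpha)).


integral |psi|^2 dx = A^2 * sqrt(pi/(2*alpha)) = 1
A^2 = sqrt(2*alpha/pi)
= sqrt(2 * 2.739 / pi)
= 1.320493
A = sqrt(1.320493)
= 1.1491

1.1491


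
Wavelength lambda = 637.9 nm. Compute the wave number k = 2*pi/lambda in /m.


k = 2 * pi / lambda
= 6.2832 / (637.9e-9)
= 6.2832 / 6.3790e-07
= 9.8498e+06 /m

9.8498e+06


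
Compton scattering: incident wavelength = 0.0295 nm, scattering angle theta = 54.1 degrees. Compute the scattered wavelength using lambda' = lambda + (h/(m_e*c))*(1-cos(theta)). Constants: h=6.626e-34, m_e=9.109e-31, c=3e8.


Compton wavelength: h/(m_e*c) = 2.4247e-12 m
d_lambda = 2.4247e-12 * (1 - cos(54.1 deg))
= 2.4247e-12 * 0.413628
= 1.0029e-12 m = 0.001003 nm
lambda' = 0.0295 + 0.001003
= 0.030503 nm

0.030503


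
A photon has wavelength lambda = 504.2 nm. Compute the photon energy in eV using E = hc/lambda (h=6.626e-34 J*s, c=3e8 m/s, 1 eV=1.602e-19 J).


E = hc / lambda
= (6.626e-34)(3e8) / (504.2e-9)
= 1.9878e-25 / 5.0420e-07
= 3.9425e-19 J
Converting to eV: 3.9425e-19 / 1.602e-19
= 2.461 eV

2.461


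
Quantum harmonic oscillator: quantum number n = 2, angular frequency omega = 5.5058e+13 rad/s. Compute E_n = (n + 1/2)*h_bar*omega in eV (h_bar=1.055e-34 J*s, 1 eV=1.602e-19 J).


E = (n + 1/2) * h_bar * omega
= (2 + 0.5) * 1.055e-34 * 5.5058e+13
= 2.5 * 5.8086e-21
= 1.4522e-20 J
= 0.0906 eV

0.0906


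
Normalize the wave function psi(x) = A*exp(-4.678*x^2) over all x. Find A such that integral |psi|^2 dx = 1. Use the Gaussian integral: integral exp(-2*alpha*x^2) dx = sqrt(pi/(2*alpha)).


integral |psi|^2 dx = A^2 * sqrt(pi/(2*alpha)) = 1
A^2 = sqrt(2*alpha/pi)
= sqrt(2 * 4.678 / pi)
= 1.725719
A = sqrt(1.725719)
= 1.3137

1.3137


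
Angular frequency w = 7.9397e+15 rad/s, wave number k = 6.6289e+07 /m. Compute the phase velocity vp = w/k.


vp = w / k
= 7.9397e+15 / 6.6289e+07
= 1.1977e+08 m/s

1.1977e+08


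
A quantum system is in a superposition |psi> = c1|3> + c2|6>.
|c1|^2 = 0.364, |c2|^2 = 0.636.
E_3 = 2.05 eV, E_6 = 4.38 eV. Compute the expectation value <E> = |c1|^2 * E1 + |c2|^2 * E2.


<E> = |c1|^2 * E1 + |c2|^2 * E2
= 0.364 * 2.05 + 0.636 * 4.38
= 0.7462 + 2.7857
= 3.5319 eV

3.5319


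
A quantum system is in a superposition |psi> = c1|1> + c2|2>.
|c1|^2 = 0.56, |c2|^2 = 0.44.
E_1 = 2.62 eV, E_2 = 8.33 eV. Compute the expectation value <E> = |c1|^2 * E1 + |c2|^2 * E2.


<E> = |c1|^2 * E1 + |c2|^2 * E2
= 0.56 * 2.62 + 0.44 * 8.33
= 1.4672 + 3.6652
= 5.1324 eV

5.1324


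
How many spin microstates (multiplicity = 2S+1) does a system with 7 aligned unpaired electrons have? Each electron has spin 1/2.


Total spin S = N * (1/2) = 7 * 0.5 = 3.5
Spin multiplicity = 2S + 1
= 2 * 3.5 + 1
= 8

8


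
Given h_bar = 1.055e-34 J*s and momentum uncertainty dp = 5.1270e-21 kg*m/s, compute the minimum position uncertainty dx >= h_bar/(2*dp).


dx = h_bar / (2 * dp)
= 1.055e-34 / (2 * 5.1270e-21)
= 1.055e-34 / 1.0254e-20
= 1.0289e-14 m

1.0289e-14


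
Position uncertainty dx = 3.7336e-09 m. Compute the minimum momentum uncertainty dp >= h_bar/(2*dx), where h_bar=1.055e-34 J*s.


dp = h_bar / (2 * dx)
= 1.055e-34 / (2 * 3.7336e-09)
= 1.055e-34 / 7.4672e-09
= 1.4128e-26 kg*m/s

1.4128e-26


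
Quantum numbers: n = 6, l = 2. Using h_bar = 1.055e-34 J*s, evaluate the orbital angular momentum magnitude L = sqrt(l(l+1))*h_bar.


L = sqrt(l*(l+1)) * h_bar
= sqrt(2 * 3) * 1.055e-34
= sqrt(6) * 1.055e-34
= 2.4495 * 1.055e-34
= 2.5842e-34 J*s

2.5842e-34


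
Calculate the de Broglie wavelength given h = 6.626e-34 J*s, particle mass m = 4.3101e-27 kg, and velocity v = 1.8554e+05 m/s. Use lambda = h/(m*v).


lambda = h / (m * v)
= 6.626e-34 / (4.3101e-27 * 1.8554e+05)
= 6.626e-34 / 7.9970e-22
= 8.2856e-13 m

8.2856e-13


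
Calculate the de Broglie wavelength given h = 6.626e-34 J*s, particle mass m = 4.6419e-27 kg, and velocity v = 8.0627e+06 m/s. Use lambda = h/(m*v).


lambda = h / (m * v)
= 6.626e-34 / (4.6419e-27 * 8.0627e+06)
= 6.626e-34 / 3.7426e-20
= 1.7704e-14 m

1.7704e-14


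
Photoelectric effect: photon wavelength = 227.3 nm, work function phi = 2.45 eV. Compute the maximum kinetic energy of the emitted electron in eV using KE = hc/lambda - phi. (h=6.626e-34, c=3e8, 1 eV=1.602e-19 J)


E_photon = hc / lambda
= (6.626e-34)(3e8) / (227.3e-9)
= 8.7453e-19 J
= 5.459 eV
KE = E_photon - phi
= 5.459 - 2.45
= 3.009 eV

3.009


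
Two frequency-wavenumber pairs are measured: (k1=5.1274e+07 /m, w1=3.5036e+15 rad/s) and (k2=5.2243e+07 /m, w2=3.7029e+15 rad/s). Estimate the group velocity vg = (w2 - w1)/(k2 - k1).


vg = (w2 - w1) / (k2 - k1)
= (3.7029e+15 - 3.5036e+15) / (5.2243e+07 - 5.1274e+07)
= 1.9930e+14 / 9.6900e+05
= 2.0568e+08 m/s

2.0568e+08


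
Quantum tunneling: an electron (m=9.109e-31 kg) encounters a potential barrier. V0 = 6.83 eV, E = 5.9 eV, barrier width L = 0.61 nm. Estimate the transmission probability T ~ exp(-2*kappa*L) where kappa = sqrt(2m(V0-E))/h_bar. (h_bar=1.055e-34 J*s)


V0 - E = 0.93 eV = 1.4899e-19 J
kappa = sqrt(2 * m * (V0-E)) / h_bar
= sqrt(2 * 9.109e-31 * 1.4899e-19) / 1.055e-34
= 4.9382e+09 /m
2*kappa*L = 2 * 4.9382e+09 * 0.61e-9
= 6.0246
T = exp(-6.0246) = 2.418444e-03

2.418444e-03


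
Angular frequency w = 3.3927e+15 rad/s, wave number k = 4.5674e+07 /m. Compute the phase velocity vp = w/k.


vp = w / k
= 3.3927e+15 / 4.5674e+07
= 7.4281e+07 m/s

7.4281e+07


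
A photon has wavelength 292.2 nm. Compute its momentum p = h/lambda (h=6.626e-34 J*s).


p = h / lambda
= 6.626e-34 / (292.2e-9)
= 6.626e-34 / 2.9220e-07
= 2.2676e-27 kg*m/s

2.2676e-27


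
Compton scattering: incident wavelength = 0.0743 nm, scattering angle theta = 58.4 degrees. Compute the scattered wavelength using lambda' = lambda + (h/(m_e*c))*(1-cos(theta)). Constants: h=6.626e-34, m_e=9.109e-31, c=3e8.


Compton wavelength: h/(m_e*c) = 2.4247e-12 m
d_lambda = 2.4247e-12 * (1 - cos(58.4 deg))
= 2.4247e-12 * 0.476014
= 1.1542e-12 m = 0.001154 nm
lambda' = 0.0743 + 0.001154
= 0.075454 nm

0.075454


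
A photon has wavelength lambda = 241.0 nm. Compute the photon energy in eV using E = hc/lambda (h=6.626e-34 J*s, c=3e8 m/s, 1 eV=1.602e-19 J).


E = hc / lambda
= (6.626e-34)(3e8) / (241.0e-9)
= 1.9878e-25 / 2.4100e-07
= 8.2481e-19 J
Converting to eV: 8.2481e-19 / 1.602e-19
= 5.1486 eV

5.1486


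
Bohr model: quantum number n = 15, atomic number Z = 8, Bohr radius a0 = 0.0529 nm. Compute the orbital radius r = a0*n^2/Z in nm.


r = a0 * n^2 / Z
= 0.0529 * 15^2 / 8
= 0.0529 * 225 / 8
= 1.4878 nm

1.4878


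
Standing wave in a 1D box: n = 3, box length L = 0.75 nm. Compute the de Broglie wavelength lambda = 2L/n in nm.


lambda = 2L / n
= 2 * 0.75 / 3
= 1.5 / 3
= 0.5 nm

0.5


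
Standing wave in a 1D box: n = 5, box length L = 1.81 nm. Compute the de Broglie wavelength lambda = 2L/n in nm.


lambda = 2L / n
= 2 * 1.81 / 5
= 3.62 / 5
= 0.724 nm

0.724


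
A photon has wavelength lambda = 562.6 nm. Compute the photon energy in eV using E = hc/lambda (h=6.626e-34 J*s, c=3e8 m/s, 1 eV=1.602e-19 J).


E = hc / lambda
= (6.626e-34)(3e8) / (562.6e-9)
= 1.9878e-25 / 5.6260e-07
= 3.5332e-19 J
Converting to eV: 3.5332e-19 / 1.602e-19
= 2.2055 eV

2.2055


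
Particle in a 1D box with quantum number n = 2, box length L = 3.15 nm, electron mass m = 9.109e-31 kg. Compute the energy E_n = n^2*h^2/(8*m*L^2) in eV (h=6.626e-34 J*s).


E = n^2 * h^2 / (8 * m * L^2)
= 2^2 * (6.626e-34)^2 / (8 * 9.109e-31 * (3.15e-9)^2)
= 4 * 4.3904e-67 / (8 * 9.109e-31 * 9.9225e-18)
= 2.4287e-20 J
= 0.1516 eV

0.1516


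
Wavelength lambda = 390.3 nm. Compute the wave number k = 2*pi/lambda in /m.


k = 2 * pi / lambda
= 6.2832 / (390.3e-9)
= 6.2832 / 3.9030e-07
= 1.6098e+07 /m

1.6098e+07


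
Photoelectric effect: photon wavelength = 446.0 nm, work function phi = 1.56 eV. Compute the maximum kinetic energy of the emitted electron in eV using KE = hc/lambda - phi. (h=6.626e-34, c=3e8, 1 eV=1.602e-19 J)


E_photon = hc / lambda
= (6.626e-34)(3e8) / (446.0e-9)
= 4.4570e-19 J
= 2.7821 eV
KE = E_photon - phi
= 2.7821 - 1.56
= 1.2221 eV

1.2221


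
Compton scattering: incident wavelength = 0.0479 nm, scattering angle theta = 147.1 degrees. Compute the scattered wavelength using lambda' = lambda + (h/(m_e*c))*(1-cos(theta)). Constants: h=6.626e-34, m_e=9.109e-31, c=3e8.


Compton wavelength: h/(m_e*c) = 2.4247e-12 m
d_lambda = 2.4247e-12 * (1 - cos(147.1 deg))
= 2.4247e-12 * 1.83962
= 4.4605e-12 m = 0.004461 nm
lambda' = 0.0479 + 0.004461
= 0.052361 nm

0.052361


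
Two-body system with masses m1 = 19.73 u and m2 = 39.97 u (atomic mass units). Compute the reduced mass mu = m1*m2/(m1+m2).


mu = m1 * m2 / (m1 + m2)
= 19.73 * 39.97 / (19.73 + 39.97)
= 788.6081 / 59.7
= 13.2095 u

13.2095


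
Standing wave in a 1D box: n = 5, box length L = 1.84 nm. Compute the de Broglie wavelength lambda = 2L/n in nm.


lambda = 2L / n
= 2 * 1.84 / 5
= 3.68 / 5
= 0.736 nm

0.736


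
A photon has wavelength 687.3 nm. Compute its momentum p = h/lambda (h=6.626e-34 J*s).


p = h / lambda
= 6.626e-34 / (687.3e-9)
= 6.626e-34 / 6.8730e-07
= 9.6406e-28 kg*m/s

9.6406e-28


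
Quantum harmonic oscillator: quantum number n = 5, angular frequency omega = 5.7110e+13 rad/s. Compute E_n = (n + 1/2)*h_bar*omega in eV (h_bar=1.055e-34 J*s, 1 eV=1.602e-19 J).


E = (n + 1/2) * h_bar * omega
= (5 + 0.5) * 1.055e-34 * 5.7110e+13
= 5.5 * 6.0251e-21
= 3.3138e-20 J
= 0.2069 eV

0.2069


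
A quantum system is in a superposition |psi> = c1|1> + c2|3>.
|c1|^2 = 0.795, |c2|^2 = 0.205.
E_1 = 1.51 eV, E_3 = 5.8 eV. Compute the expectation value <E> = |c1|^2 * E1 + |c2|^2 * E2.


<E> = |c1|^2 * E1 + |c2|^2 * E2
= 0.795 * 1.51 + 0.205 * 5.8
= 1.2005 + 1.189
= 2.3895 eV

2.3895


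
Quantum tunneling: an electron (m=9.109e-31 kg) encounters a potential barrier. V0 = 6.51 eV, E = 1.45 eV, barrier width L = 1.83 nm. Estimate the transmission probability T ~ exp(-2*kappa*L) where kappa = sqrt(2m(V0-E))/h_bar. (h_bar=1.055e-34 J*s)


V0 - E = 5.06 eV = 8.1061e-19 J
kappa = sqrt(2 * m * (V0-E)) / h_bar
= sqrt(2 * 9.109e-31 * 8.1061e-19) / 1.055e-34
= 1.1519e+10 /m
2*kappa*L = 2 * 1.1519e+10 * 1.83e-9
= 42.1585
T = exp(-42.1585) = 4.906613e-19

4.906613e-19


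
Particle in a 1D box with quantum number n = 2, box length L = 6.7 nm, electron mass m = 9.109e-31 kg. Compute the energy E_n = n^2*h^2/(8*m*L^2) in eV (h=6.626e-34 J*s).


E = n^2 * h^2 / (8 * m * L^2)
= 2^2 * (6.626e-34)^2 / (8 * 9.109e-31 * (6.7e-9)^2)
= 4 * 4.3904e-67 / (8 * 9.109e-31 * 4.4890e-17)
= 5.3685e-21 J
= 0.0335 eV

0.0335


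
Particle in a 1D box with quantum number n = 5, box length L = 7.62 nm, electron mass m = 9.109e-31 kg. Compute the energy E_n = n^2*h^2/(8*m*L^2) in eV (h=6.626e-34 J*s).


E = n^2 * h^2 / (8 * m * L^2)
= 5^2 * (6.626e-34)^2 / (8 * 9.109e-31 * (7.62e-9)^2)
= 25 * 4.3904e-67 / (8 * 9.109e-31 * 5.8064e-17)
= 2.5940e-20 J
= 0.1619 eV

0.1619


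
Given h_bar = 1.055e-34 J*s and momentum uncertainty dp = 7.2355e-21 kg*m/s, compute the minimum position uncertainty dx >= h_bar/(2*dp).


dx = h_bar / (2 * dp)
= 1.055e-34 / (2 * 7.2355e-21)
= 1.055e-34 / 1.4471e-20
= 7.2904e-15 m

7.2904e-15


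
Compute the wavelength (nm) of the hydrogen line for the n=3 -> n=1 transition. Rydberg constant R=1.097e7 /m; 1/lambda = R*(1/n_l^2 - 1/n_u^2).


1/lambda = R * (1/n_l^2 - 1/n_u^2)
= 1.097e7 * (1/1^2 - 1/3^2)
= 1.097e7 * (1.0 - 0.111111)
= 1.097e7 * 0.888889
= 9.7511e+06 /m
lambda = 1 / 9.7511e+06 = 102.5524 nm

102.5524


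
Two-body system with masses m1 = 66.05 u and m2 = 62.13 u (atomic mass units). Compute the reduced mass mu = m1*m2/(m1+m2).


mu = m1 * m2 / (m1 + m2)
= 66.05 * 62.13 / (66.05 + 62.13)
= 4103.6865 / 128.18
= 32.015 u

32.015


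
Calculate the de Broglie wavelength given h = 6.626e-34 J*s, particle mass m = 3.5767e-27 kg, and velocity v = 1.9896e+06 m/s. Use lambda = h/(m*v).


lambda = h / (m * v)
= 6.626e-34 / (3.5767e-27 * 1.9896e+06)
= 6.626e-34 / 7.1162e-21
= 9.3111e-14 m

9.3111e-14


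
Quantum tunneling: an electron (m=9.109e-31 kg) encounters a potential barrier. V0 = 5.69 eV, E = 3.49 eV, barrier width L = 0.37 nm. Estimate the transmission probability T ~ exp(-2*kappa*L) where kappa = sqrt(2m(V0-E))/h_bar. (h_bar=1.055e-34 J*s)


V0 - E = 2.2 eV = 3.5244e-19 J
kappa = sqrt(2 * m * (V0-E)) / h_bar
= sqrt(2 * 9.109e-31 * 3.5244e-19) / 1.055e-34
= 7.5952e+09 /m
2*kappa*L = 2 * 7.5952e+09 * 0.37e-9
= 5.6205
T = exp(-5.6205) = 3.622958e-03

3.622958e-03


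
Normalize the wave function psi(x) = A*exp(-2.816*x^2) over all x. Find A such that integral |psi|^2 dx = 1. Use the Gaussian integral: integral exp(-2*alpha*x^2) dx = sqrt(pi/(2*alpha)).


integral |psi|^2 dx = A^2 * sqrt(pi/(2*alpha)) = 1
A^2 = sqrt(2*alpha/pi)
= sqrt(2 * 2.816 / pi)
= 1.338925
A = sqrt(1.338925)
= 1.1571

1.1571


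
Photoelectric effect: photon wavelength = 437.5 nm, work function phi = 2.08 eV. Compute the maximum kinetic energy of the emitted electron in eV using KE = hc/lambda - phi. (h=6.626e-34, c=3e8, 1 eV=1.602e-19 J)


E_photon = hc / lambda
= (6.626e-34)(3e8) / (437.5e-9)
= 4.5435e-19 J
= 2.8362 eV
KE = E_photon - phi
= 2.8362 - 2.08
= 0.7562 eV

0.7562


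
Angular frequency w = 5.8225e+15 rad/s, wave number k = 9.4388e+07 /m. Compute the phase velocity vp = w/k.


vp = w / k
= 5.8225e+15 / 9.4388e+07
= 6.1687e+07 m/s

6.1687e+07


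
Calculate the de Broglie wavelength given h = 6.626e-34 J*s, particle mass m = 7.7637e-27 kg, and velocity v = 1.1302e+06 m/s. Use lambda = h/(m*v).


lambda = h / (m * v)
= 6.626e-34 / (7.7637e-27 * 1.1302e+06)
= 6.626e-34 / 8.7745e-21
= 7.5514e-14 m

7.5514e-14


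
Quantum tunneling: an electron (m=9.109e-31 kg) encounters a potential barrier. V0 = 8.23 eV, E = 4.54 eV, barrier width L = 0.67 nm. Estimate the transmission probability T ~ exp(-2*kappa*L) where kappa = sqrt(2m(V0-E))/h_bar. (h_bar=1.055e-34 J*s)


V0 - E = 3.69 eV = 5.9114e-19 J
kappa = sqrt(2 * m * (V0-E)) / h_bar
= sqrt(2 * 9.109e-31 * 5.9114e-19) / 1.055e-34
= 9.8365e+09 /m
2*kappa*L = 2 * 9.8365e+09 * 0.67e-9
= 13.181
T = exp(-13.181) = 1.886169e-06

1.886169e-06


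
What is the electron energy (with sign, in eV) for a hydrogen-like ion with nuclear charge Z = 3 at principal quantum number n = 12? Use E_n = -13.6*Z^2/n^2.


E_n = -13.6 * Z^2 / n^2
= -13.6 * 3^2 / 12^2
= -13.6 * 9 / 144
= -0.85 eV

-0.85


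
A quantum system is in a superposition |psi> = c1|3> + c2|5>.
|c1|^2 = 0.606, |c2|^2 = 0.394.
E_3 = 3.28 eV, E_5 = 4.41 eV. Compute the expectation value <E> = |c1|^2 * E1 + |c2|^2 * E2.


<E> = |c1|^2 * E1 + |c2|^2 * E2
= 0.606 * 3.28 + 0.394 * 4.41
= 1.9877 + 1.7375
= 3.7252 eV

3.7252


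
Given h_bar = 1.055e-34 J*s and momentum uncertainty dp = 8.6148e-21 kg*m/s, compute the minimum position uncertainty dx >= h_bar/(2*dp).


dx = h_bar / (2 * dp)
= 1.055e-34 / (2 * 8.6148e-21)
= 1.055e-34 / 1.7230e-20
= 6.1232e-15 m

6.1232e-15


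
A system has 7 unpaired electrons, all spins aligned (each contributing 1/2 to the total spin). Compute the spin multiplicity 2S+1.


Total spin S = N * (1/2) = 7 * 0.5 = 3.5
Spin multiplicity = 2S + 1
= 2 * 3.5 + 1
= 8

8


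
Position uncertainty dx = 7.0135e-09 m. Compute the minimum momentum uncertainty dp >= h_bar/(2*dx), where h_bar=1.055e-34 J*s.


dp = h_bar / (2 * dx)
= 1.055e-34 / (2 * 7.0135e-09)
= 1.055e-34 / 1.4027e-08
= 7.5212e-27 kg*m/s

7.5212e-27


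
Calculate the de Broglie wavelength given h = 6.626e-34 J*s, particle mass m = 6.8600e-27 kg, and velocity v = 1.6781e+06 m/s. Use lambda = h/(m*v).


lambda = h / (m * v)
= 6.626e-34 / (6.8600e-27 * 1.6781e+06)
= 6.626e-34 / 1.1512e-20
= 5.7559e-14 m

5.7559e-14


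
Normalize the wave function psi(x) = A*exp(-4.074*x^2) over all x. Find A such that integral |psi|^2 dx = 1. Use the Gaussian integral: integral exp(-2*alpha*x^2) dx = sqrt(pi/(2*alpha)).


integral |psi|^2 dx = A^2 * sqrt(pi/(2*alpha)) = 1
A^2 = sqrt(2*alpha/pi)
= sqrt(2 * 4.074 / pi)
= 1.610462
A = sqrt(1.610462)
= 1.269

1.269


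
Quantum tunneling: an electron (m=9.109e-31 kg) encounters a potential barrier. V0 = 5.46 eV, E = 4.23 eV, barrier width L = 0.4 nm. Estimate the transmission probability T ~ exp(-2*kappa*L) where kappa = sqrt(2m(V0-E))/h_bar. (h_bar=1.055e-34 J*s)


V0 - E = 1.23 eV = 1.9705e-19 J
kappa = sqrt(2 * m * (V0-E)) / h_bar
= sqrt(2 * 9.109e-31 * 1.9705e-19) / 1.055e-34
= 5.6791e+09 /m
2*kappa*L = 2 * 5.6791e+09 * 0.4e-9
= 4.5433
T = exp(-4.5433) = 1.063821e-02

1.063821e-02


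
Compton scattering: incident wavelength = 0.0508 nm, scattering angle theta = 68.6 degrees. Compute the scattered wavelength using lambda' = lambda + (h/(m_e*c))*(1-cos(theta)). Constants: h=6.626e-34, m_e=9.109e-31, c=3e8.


Compton wavelength: h/(m_e*c) = 2.4247e-12 m
d_lambda = 2.4247e-12 * (1 - cos(68.6 deg))
= 2.4247e-12 * 0.635123
= 1.5400e-12 m = 0.00154 nm
lambda' = 0.0508 + 0.00154
= 0.05234 nm

0.05234


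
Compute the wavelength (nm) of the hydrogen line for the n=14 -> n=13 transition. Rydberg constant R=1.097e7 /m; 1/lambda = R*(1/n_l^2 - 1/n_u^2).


1/lambda = R * (1/n_l^2 - 1/n_u^2)
= 1.097e7 * (1/13^2 - 1/14^2)
= 1.097e7 * (0.005917 - 0.005102)
= 1.097e7 * 0.000815
= 8.9419e+03 /m
lambda = 1 / 8.9419e+03 = 111833.6203 nm

111833.6203


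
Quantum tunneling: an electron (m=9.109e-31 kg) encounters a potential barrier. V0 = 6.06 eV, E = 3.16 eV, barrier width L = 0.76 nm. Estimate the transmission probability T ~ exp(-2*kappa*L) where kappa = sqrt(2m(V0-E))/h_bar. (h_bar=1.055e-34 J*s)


V0 - E = 2.9 eV = 4.6458e-19 J
kappa = sqrt(2 * m * (V0-E)) / h_bar
= sqrt(2 * 9.109e-31 * 4.6458e-19) / 1.055e-34
= 8.7202e+09 /m
2*kappa*L = 2 * 8.7202e+09 * 0.76e-9
= 13.2548
T = exp(-13.2548) = 1.751994e-06

1.751994e-06


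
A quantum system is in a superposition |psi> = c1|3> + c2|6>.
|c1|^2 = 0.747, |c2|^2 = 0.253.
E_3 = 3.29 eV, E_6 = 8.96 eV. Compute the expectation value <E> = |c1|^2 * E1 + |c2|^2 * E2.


<E> = |c1|^2 * E1 + |c2|^2 * E2
= 0.747 * 3.29 + 0.253 * 8.96
= 2.4576 + 2.2669
= 4.7245 eV

4.7245


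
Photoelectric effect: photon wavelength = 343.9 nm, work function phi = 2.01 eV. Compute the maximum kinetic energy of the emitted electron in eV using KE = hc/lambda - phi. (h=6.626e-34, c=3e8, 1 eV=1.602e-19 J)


E_photon = hc / lambda
= (6.626e-34)(3e8) / (343.9e-9)
= 5.7802e-19 J
= 3.6081 eV
KE = E_photon - phi
= 3.6081 - 2.01
= 1.5981 eV

1.5981


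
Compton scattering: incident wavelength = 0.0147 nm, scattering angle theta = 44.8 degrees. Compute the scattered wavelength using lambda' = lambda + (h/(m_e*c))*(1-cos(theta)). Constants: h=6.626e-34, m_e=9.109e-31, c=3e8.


Compton wavelength: h/(m_e*c) = 2.4247e-12 m
d_lambda = 2.4247e-12 * (1 - cos(44.8 deg))
= 2.4247e-12 * 0.290429
= 7.0421e-13 m = 0.000704 nm
lambda' = 0.0147 + 0.000704
= 0.015404 nm

0.015404
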